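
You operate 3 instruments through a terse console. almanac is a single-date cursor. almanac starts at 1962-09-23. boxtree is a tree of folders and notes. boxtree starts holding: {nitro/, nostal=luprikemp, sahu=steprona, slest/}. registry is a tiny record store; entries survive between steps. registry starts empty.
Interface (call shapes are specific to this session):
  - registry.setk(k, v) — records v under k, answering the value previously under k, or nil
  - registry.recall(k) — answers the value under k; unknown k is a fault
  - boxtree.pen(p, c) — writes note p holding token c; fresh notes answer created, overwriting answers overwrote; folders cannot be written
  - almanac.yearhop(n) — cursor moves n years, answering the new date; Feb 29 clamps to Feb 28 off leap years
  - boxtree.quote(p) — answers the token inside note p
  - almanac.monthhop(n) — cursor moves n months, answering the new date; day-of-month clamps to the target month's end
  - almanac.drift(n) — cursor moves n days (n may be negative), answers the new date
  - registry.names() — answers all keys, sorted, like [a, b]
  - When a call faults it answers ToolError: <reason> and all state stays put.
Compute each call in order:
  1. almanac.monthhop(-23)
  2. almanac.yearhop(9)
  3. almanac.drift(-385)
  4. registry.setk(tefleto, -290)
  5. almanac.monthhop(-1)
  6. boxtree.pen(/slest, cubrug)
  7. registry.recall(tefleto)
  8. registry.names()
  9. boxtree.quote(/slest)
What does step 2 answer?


-> almanac.monthhop(n: -23)
<- 1960-10-23
-> almanac.yearhop(n: 9)
<- 1969-10-23
-> almanac.drift(n: -385)
<- 1968-10-03
-> registry.setk(k: tefleto, v: -290)
<- nil
-> almanac.monthhop(n: -1)
<- 1968-09-03
-> boxtree.pen(p: /slest, c: cubrug)
<- ToolError: is a directory
-> registry.recall(k: tefleto)
<- -290
-> registry.names()
<- [tefleto]
-> boxtree.quote(p: /slest)
<- ToolError: is a directory

Answer: 1969-10-23


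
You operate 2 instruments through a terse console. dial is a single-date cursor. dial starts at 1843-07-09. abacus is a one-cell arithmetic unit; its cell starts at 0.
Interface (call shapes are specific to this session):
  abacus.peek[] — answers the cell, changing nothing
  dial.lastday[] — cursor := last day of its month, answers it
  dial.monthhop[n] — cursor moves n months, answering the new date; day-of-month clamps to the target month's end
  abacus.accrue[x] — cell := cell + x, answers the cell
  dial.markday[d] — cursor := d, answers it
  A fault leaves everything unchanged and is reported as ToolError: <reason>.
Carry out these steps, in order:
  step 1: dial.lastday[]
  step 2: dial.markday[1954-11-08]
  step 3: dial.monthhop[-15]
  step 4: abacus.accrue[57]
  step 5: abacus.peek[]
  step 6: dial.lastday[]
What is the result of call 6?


Answer: 1953-08-31

Derivation:
·→ dial.lastday()
·← 1843-07-31
·→ dial.markday(1954-11-08)
·← 1954-11-08
·→ dial.monthhop(-15)
·← 1953-08-08
·→ abacus.accrue(57)
·← 57
·→ abacus.peek()
·← 57
·→ dial.lastday()
·← 1953-08-31


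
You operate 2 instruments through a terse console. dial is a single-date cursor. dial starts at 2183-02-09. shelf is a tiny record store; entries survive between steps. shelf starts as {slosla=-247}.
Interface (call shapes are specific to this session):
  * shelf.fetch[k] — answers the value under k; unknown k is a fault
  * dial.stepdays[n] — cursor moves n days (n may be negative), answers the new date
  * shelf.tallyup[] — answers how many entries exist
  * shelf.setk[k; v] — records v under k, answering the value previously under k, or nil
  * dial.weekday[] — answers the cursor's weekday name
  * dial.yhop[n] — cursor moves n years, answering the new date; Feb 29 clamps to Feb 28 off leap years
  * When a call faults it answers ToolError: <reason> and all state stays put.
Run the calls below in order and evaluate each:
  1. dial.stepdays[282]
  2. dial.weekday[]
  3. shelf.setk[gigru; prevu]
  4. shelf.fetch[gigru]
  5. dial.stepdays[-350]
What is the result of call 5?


Answer: 2182-12-03

Derivation:
% dial.stepdays(282) : 2183-11-18
% dial.weekday() : Tuesday
% shelf.setk(gigru, prevu) : nil
% shelf.fetch(gigru) : prevu
% dial.stepdays(-350) : 2182-12-03


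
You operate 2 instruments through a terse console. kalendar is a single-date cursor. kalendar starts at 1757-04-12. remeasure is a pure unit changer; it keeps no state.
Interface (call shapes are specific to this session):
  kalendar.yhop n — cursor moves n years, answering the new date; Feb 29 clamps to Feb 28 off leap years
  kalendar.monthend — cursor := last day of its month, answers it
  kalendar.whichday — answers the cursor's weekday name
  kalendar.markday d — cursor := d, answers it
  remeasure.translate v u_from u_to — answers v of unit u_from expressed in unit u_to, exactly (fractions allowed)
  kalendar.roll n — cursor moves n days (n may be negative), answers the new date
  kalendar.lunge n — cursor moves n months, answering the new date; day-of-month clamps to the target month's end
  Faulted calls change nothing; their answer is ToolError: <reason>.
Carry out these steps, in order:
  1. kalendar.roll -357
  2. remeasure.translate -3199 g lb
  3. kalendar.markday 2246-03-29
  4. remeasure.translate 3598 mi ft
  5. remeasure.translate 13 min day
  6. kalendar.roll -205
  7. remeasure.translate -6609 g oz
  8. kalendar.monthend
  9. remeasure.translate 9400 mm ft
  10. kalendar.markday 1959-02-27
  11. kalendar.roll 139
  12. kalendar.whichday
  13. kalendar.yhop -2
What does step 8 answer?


Answer: 2245-09-30

Derivation:
Using kalendar.roll using -357, and see 1756-04-20.
I run remeasure.translate using -3199, g, lb, — result: -45700000/6479891.
Calling kalendar.markday using 2246-03-29, yielding 2246-03-29.
Next I call remeasure.translate using 3598, mi, ft, and see 18997440.
Calling remeasure.translate using 13, min, day, — result: 13/1440.
Using kalendar.roll using -205, → 2245-09-05.
I run remeasure.translate using -6609, g, oz, giving -10574400000/45359237.
Then kalendar.monthend, and observe 2245-09-30.
Invoking remeasure.translate using 9400, mm, ft, which returns 11750/381.
I call kalendar.markday using 1959-02-27, and get 1959-02-27.
I use kalendar.roll using 139, → 1959-07-16.
Now I run kalendar.whichday(), and get Thursday.
Invoking kalendar.yhop using -2, and get 1957-07-16.


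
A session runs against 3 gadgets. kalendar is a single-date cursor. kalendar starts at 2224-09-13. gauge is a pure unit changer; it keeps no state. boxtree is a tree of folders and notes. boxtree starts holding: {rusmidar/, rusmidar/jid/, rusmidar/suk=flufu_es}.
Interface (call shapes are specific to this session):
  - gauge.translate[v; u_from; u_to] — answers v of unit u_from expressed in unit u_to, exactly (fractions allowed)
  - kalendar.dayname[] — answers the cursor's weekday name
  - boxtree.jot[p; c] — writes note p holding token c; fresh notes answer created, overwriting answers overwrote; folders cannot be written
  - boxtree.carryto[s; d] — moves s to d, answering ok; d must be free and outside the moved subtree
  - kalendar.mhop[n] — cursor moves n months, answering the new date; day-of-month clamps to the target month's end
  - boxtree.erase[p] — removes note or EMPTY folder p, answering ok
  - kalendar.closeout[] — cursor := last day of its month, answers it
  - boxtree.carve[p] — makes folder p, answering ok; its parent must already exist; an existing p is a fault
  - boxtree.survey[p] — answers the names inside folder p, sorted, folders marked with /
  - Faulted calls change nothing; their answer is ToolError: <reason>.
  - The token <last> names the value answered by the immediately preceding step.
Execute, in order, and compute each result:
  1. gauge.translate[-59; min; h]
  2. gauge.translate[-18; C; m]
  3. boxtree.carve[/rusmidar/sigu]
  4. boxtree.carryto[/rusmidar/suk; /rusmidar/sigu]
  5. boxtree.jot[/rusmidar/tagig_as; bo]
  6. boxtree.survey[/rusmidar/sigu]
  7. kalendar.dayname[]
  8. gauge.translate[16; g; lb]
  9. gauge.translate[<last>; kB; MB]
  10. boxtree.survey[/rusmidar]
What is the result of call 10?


Answer: [jid/, sigu/, suk, tagig_as]

Derivation:
I run gauge.translate using -59, min, h, yielding -59/60.
Next I call gauge.translate using -18, C, m, yielding ToolError: incompatible units.
Calling boxtree.carve using /rusmidar/sigu, and get ok.
I invoke boxtree.carryto using /rusmidar/suk, /rusmidar/sigu, giving ToolError: exists.
Invoking boxtree.jot using /rusmidar/tagig_as, bo, yielding created.
I invoke boxtree.survey using /rusmidar/sigu, and observe [].
Using kalendar.dayname, — result: Monday.
Calling gauge.translate using 16, g, lb, and see 1600000/45359237.
I call gauge.translate using <last>, kB, MB, and see 1600/45359237.
Now I run boxtree.survey using /rusmidar, — result: [jid/, sigu/, suk, tagig_as].


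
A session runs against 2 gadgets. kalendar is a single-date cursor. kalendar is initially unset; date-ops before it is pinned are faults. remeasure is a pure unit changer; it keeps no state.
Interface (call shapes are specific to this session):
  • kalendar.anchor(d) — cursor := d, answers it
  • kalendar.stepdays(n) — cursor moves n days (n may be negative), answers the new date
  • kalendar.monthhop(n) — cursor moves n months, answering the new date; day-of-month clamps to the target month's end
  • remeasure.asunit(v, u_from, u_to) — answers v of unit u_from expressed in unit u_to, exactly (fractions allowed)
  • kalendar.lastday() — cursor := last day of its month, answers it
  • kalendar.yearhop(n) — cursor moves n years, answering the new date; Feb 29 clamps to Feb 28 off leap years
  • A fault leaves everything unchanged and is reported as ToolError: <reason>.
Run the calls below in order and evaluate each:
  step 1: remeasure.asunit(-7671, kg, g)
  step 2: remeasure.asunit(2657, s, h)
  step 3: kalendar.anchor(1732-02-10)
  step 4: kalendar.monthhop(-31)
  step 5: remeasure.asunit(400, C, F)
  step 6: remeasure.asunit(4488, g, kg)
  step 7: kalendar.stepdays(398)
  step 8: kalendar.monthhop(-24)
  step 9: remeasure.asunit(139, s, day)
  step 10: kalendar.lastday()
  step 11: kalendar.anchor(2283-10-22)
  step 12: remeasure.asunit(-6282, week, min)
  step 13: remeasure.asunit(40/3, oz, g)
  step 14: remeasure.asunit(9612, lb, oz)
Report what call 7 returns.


Answer: 1730-08-12

Derivation:
Then remeasure.asunit using -7671, kg, g, giving -7671000.
I run remeasure.asunit using 2657, s, h, yielding 2657/3600.
Using kalendar.anchor using 1732-02-10, which returns 1732-02-10.
Then kalendar.monthhop using -31, and get 1729-07-10.
I run remeasure.asunit using 400, C, F, giving 752.
I use remeasure.asunit using 4488, g, kg, which returns 561/125.
I invoke kalendar.stepdays using 398, and observe 1730-08-12.
Then kalendar.monthhop using -24, and get 1728-08-12.
Calling remeasure.asunit using 139, s, day, which returns 139/86400.
I use kalendar.lastday(), which returns 1728-08-31.
Invoking kalendar.anchor using 2283-10-22: 2283-10-22.
I try remeasure.asunit using -6282, week, min: -63322560.
I invoke remeasure.asunit using 40/3, oz, g, → 45359237/120000.
I run remeasure.asunit using 9612, lb, oz, yielding 153792.


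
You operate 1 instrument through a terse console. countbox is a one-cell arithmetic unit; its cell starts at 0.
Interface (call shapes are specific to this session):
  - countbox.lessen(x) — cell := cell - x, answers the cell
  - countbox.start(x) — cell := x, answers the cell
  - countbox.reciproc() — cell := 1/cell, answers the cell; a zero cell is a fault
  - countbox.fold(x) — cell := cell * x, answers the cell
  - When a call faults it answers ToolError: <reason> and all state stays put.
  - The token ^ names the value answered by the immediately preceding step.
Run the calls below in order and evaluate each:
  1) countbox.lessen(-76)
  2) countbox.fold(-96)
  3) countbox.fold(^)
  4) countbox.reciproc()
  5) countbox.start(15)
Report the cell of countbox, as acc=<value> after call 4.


-> countbox.lessen(x: -76)
<- 76
-> countbox.fold(x: -96)
<- -7296
-> countbox.fold(x: ^)
<- 53231616
-> countbox.reciproc()
<- 1/53231616
-> countbox.start(x: 15)
<- 15

Answer: acc=1/53231616


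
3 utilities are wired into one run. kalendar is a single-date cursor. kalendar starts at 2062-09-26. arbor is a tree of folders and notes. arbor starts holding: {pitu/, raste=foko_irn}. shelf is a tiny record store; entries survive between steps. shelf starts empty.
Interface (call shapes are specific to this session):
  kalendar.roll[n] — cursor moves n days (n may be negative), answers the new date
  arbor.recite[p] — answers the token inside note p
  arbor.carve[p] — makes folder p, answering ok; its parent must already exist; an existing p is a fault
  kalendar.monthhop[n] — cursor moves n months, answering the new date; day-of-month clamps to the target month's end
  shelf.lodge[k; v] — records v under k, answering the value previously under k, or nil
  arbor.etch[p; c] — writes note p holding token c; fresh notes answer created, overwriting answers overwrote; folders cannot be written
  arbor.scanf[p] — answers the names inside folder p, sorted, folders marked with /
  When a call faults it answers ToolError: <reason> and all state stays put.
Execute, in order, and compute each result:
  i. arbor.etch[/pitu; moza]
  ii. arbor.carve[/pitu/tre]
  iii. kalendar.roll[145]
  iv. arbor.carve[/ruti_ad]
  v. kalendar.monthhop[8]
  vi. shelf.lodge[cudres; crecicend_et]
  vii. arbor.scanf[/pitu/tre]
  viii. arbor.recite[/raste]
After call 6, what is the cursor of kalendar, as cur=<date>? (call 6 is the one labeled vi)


Answer: cur=2063-10-18

Derivation:
Do: arbor.etch[p=/pitu; c=moza]
See: ToolError: is a directory
Do: arbor.carve[p=/pitu/tre]
See: ok
Do: kalendar.roll[n=145]
See: 2063-02-18
Do: arbor.carve[p=/ruti_ad]
See: ok
Do: kalendar.monthhop[n=8]
See: 2063-10-18
Do: shelf.lodge[k=cudres; v=crecicend_et]
See: nil
Do: arbor.scanf[p=/pitu/tre]
See: []
Do: arbor.recite[p=/raste]
See: foko_irn


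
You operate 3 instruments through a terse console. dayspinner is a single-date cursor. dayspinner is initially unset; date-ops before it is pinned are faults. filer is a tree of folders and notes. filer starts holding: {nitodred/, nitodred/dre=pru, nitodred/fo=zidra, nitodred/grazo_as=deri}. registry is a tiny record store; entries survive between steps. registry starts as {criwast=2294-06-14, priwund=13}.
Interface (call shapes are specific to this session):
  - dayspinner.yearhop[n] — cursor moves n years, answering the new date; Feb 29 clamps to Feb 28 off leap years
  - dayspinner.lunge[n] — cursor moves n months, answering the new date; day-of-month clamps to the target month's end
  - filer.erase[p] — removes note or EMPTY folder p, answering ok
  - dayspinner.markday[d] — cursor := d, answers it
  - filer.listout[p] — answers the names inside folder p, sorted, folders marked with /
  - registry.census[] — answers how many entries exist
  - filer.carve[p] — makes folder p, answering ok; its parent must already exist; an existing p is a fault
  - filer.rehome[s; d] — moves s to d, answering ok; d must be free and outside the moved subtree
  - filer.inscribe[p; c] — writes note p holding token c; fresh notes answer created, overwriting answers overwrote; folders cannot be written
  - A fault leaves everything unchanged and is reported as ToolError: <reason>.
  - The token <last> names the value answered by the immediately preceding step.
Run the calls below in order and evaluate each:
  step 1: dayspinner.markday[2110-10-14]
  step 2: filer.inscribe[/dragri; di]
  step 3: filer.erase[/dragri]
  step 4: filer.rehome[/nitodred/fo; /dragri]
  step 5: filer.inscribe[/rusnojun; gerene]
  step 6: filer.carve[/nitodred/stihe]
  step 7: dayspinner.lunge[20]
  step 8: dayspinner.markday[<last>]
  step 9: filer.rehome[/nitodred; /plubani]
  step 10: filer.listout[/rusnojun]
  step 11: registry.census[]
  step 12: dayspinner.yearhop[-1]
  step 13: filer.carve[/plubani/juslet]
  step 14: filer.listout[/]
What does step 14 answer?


Answer: [dragri, plubani/, rusnojun]

Derivation:
Step: dayspinner.markday[2110-10-14]
Result: 2110-10-14
Step: filer.inscribe[/dragri; di]
Result: created
Step: filer.erase[/dragri]
Result: ok
Step: filer.rehome[/nitodred/fo; /dragri]
Result: ok
Step: filer.inscribe[/rusnojun; gerene]
Result: created
Step: filer.carve[/nitodred/stihe]
Result: ok
Step: dayspinner.lunge[20]
Result: 2112-06-14
Step: dayspinner.markday[<last>]
Result: 2112-06-14
Step: filer.rehome[/nitodred; /plubani]
Result: ok
Step: filer.listout[/rusnojun]
Result: ToolError: not a directory
Step: registry.census[]
Result: 2
Step: dayspinner.yearhop[-1]
Result: 2111-06-14
Step: filer.carve[/plubani/juslet]
Result: ok
Step: filer.listout[/]
Result: [dragri, plubani/, rusnojun]


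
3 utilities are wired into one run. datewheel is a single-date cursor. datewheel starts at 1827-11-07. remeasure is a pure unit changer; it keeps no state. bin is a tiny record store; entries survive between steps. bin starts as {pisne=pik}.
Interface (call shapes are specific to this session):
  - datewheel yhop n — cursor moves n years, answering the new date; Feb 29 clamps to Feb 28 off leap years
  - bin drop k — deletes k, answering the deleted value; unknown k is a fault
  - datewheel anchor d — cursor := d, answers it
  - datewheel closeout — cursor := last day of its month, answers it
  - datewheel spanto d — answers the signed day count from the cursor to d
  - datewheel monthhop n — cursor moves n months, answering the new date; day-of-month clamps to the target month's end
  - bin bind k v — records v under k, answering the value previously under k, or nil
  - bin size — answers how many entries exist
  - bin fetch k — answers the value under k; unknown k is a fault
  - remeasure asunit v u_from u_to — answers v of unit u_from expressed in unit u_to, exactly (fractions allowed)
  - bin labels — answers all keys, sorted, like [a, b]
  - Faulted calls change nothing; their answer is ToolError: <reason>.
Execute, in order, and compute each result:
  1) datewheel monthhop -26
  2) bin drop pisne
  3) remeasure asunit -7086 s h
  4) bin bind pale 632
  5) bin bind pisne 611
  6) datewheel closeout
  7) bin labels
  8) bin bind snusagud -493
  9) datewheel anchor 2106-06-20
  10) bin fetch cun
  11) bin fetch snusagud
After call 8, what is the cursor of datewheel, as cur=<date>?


Answer: cur=1825-09-30

Derivation:
-> datewheel monthhop(-26)
<- 1825-09-07
-> bin drop(pisne)
<- pik
-> remeasure asunit(-7086, s, h)
<- -1181/600
-> bin bind(pale, 632)
<- nil
-> bin bind(pisne, 611)
<- nil
-> datewheel closeout()
<- 1825-09-30
-> bin labels()
<- [pale, pisne]
-> bin bind(snusagud, -493)
<- nil
-> datewheel anchor(2106-06-20)
<- 2106-06-20
-> bin fetch(cun)
<- ToolError: no such key cun
-> bin fetch(snusagud)
<- -493


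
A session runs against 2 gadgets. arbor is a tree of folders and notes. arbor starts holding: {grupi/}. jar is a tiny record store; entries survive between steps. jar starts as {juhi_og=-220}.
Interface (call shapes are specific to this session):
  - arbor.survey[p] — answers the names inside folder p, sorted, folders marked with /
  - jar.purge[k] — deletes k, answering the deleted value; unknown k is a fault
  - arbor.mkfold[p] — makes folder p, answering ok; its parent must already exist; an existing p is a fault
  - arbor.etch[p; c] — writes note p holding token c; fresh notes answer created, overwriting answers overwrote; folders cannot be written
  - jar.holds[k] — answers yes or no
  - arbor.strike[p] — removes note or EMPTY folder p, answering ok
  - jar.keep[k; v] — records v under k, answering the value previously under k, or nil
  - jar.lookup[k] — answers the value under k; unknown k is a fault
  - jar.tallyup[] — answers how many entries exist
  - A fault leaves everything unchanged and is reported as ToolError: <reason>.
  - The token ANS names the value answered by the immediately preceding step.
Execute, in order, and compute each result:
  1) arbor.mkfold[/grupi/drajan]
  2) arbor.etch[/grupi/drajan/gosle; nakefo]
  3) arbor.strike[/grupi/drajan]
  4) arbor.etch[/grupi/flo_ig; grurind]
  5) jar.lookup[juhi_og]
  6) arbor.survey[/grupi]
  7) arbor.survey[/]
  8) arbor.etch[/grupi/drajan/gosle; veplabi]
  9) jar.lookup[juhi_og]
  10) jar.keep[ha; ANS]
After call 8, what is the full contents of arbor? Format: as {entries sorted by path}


! 1. mkfold(p=/grupi/drajan) -> ok
! 2. etch(p=/grupi/drajan/gosle, c=nakefo) -> created
! 3. strike(p=/grupi/drajan) -> ToolError: not empty
! 4. etch(p=/grupi/flo_ig, c=grurind) -> created
! 5. lookup(k=juhi_og) -> -220
! 6. survey(p=/grupi) -> [drajan/, flo_ig]
! 7. survey(p=/) -> [grupi/]
! 8. etch(p=/grupi/drajan/gosle, c=veplabi) -> overwrote
! 9. lookup(k=juhi_og) -> -220
! 10. keep(k=ha, v=ANS) -> nil

Answer: {grupi/, grupi/drajan/, grupi/drajan/gosle=veplabi, grupi/flo_ig=grurind}


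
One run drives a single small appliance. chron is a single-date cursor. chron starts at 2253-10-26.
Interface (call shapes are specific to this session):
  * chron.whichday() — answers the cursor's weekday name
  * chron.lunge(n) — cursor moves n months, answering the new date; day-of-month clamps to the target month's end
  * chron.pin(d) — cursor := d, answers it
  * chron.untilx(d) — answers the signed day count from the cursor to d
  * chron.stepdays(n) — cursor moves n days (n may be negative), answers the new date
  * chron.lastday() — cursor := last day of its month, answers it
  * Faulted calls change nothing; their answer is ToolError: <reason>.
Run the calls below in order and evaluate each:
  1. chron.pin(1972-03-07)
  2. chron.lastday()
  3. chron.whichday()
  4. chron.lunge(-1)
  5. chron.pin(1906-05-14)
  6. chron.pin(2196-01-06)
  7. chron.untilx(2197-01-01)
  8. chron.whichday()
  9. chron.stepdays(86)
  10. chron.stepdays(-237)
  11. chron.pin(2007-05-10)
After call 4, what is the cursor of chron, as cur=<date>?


Then chron.pin passing d='1972-03-07', giving 1972-03-07.
Next I call chron.lastday(): 1972-03-31.
Calling chron.whichday, and see Friday.
I invoke chron.lunge passing n='-1', → 1972-02-29.
Calling chron.pin passing d='1906-05-14', — result: 1906-05-14.
Now I run chron.pin passing d='2196-01-06', and see 2196-01-06.
Then chron.untilx passing d='2197-01-01', — result: 361.
Then chron.whichday, and see Wednesday.
Using chron.stepdays passing n='86', → 2196-04-01.
I use chron.stepdays passing n='-237', giving 2195-08-08.
I run chron.pin passing d='2007-05-10', and get 2007-05-10.

Answer: cur=1972-02-29


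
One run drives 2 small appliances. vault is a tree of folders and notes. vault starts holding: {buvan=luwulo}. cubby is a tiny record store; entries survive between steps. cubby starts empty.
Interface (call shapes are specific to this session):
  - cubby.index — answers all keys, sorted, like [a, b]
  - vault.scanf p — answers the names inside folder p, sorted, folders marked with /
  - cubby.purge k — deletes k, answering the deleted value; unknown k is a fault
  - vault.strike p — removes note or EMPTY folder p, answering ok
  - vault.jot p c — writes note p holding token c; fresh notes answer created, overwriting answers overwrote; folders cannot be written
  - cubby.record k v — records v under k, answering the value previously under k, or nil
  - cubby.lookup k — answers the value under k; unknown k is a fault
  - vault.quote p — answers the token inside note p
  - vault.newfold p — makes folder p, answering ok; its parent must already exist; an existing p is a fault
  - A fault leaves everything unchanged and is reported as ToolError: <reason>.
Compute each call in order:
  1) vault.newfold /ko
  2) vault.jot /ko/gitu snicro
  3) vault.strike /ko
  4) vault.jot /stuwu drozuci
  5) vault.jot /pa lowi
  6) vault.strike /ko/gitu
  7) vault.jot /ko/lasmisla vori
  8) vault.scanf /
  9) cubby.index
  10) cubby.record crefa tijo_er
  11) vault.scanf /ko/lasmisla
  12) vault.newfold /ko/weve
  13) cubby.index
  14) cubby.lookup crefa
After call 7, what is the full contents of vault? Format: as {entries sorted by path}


Answer: {buvan=luwulo, ko/, ko/lasmisla=vori, pa=lowi, stuwu=drozuci}

Derivation:
Next I call vault.newfold(p=/ko), → ok.
I try vault.jot(p=/ko/gitu, c=snicro), and get created.
I use vault.strike(p=/ko): ToolError: not empty.
I invoke vault.jot(p=/stuwu, c=drozuci), which returns created.
I call vault.jot(p=/pa, c=lowi), — result: created.
Then vault.strike(p=/ko/gitu), — result: ok.
I use vault.jot(p=/ko/lasmisla, c=vori), which returns created.
Now I run vault.scanf(p=/), and get [buvan, ko/, pa, stuwu].
Using cubby.index(): [].
I invoke cubby.record(k=crefa, v=tijo_er), giving nil.
I use vault.scanf(p=/ko/lasmisla), giving ToolError: not a directory.
I invoke vault.newfold(p=/ko/weve): ok.
Then cubby.index(), and get [crefa].
I run cubby.lookup(k=crefa), — result: tijo_er.


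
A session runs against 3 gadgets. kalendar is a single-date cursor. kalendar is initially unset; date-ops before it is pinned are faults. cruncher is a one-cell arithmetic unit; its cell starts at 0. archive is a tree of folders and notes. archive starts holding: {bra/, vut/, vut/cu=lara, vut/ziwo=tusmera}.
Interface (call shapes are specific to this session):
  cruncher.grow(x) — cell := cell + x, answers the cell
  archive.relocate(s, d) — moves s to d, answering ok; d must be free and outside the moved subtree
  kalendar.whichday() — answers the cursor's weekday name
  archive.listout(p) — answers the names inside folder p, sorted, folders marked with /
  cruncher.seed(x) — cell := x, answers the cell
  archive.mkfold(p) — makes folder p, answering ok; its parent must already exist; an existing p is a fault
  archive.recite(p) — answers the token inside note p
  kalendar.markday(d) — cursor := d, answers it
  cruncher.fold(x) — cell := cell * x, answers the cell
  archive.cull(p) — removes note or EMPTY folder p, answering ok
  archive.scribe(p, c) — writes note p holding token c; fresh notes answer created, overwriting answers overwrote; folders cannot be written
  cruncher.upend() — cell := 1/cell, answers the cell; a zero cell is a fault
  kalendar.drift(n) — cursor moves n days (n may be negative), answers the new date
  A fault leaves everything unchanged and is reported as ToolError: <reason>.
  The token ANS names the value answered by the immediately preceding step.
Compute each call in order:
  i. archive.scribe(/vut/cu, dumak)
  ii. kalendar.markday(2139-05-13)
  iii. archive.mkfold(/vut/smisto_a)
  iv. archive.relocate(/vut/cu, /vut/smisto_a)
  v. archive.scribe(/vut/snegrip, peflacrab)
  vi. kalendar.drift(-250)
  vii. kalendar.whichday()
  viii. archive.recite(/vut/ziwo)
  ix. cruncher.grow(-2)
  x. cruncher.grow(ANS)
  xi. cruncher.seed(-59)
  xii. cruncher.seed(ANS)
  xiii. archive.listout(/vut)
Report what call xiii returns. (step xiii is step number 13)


>> scribe(p: /vut/cu, c: dumak)
<< overwrote
>> markday(d: 2139-05-13)
<< 2139-05-13
>> mkfold(p: /vut/smisto_a)
<< ok
>> relocate(s: /vut/cu, d: /vut/smisto_a)
<< ToolError: exists
>> scribe(p: /vut/snegrip, c: peflacrab)
<< created
>> drift(n: -250)
<< 2138-09-05
>> whichday()
<< Friday
>> recite(p: /vut/ziwo)
<< tusmera
>> grow(x: -2)
<< -2
>> grow(x: ANS)
<< -4
>> seed(x: -59)
<< -59
>> seed(x: ANS)
<< -59
>> listout(p: /vut)
<< [cu, smisto_a/, snegrip, ziwo]

Answer: [cu, smisto_a/, snegrip, ziwo]


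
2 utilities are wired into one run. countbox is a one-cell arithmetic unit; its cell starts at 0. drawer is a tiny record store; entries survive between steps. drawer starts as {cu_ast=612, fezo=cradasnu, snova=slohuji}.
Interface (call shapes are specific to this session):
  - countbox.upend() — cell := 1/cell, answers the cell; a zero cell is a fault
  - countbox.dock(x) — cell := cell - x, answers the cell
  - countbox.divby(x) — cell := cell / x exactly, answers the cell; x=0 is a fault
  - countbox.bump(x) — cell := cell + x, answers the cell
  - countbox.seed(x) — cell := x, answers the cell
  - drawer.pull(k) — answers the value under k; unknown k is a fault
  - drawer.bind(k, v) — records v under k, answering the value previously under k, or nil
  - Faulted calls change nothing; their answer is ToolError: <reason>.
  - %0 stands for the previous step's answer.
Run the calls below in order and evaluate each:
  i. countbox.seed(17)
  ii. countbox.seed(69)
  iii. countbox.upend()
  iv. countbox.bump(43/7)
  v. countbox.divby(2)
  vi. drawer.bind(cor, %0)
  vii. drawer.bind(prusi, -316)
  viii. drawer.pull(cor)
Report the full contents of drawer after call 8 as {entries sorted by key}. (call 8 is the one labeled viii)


! countbox.seed(x='17') == 17
! countbox.seed(x='69') == 69
! countbox.upend() == 1/69
! countbox.bump(x='43/7') == 2974/483
! countbox.divby(x='2') == 1487/483
! drawer.bind(k='cor', v='%0') == nil
! drawer.bind(k='prusi', v='-316') == nil
! drawer.pull(k='cor') == 1487/483

Answer: {cor=1487/483, cu_ast=612, fezo=cradasnu, prusi=-316, snova=slohuji}


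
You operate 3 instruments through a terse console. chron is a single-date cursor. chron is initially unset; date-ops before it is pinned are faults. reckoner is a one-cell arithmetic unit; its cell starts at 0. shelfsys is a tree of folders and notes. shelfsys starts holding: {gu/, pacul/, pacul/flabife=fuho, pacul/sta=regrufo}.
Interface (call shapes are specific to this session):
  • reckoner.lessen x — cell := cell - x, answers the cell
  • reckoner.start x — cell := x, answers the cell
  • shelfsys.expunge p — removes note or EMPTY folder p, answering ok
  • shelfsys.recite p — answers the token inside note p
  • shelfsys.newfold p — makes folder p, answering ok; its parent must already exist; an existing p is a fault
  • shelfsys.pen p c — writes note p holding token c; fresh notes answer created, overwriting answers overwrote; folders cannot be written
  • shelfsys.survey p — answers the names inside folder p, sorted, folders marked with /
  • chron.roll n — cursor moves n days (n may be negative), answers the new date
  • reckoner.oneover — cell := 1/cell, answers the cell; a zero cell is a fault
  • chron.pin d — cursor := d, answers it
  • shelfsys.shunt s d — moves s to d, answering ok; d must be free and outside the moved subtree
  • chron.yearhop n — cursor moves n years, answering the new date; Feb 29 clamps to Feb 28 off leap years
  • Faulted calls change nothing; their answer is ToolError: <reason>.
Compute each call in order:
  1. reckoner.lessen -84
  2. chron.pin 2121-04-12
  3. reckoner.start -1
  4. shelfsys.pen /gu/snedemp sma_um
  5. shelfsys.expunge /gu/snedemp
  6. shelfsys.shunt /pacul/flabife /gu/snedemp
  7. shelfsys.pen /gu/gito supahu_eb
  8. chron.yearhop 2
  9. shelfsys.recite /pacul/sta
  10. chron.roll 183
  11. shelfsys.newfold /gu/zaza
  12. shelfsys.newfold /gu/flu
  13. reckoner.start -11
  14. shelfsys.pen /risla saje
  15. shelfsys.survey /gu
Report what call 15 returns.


==> reckoner.lessen(-84)
<== 84
==> chron.pin(2121-04-12)
<== 2121-04-12
==> reckoner.start(-1)
<== -1
==> shelfsys.pen(/gu/snedemp, sma_um)
<== created
==> shelfsys.expunge(/gu/snedemp)
<== ok
==> shelfsys.shunt(/pacul/flabife, /gu/snedemp)
<== ok
==> shelfsys.pen(/gu/gito, supahu_eb)
<== created
==> chron.yearhop(2)
<== 2123-04-12
==> shelfsys.recite(/pacul/sta)
<== regrufo
==> chron.roll(183)
<== 2123-10-12
==> shelfsys.newfold(/gu/zaza)
<== ok
==> shelfsys.newfold(/gu/flu)
<== ok
==> reckoner.start(-11)
<== -11
==> shelfsys.pen(/risla, saje)
<== created
==> shelfsys.survey(/gu)
<== [flu/, gito, snedemp, zaza/]

Answer: [flu/, gito, snedemp, zaza/]


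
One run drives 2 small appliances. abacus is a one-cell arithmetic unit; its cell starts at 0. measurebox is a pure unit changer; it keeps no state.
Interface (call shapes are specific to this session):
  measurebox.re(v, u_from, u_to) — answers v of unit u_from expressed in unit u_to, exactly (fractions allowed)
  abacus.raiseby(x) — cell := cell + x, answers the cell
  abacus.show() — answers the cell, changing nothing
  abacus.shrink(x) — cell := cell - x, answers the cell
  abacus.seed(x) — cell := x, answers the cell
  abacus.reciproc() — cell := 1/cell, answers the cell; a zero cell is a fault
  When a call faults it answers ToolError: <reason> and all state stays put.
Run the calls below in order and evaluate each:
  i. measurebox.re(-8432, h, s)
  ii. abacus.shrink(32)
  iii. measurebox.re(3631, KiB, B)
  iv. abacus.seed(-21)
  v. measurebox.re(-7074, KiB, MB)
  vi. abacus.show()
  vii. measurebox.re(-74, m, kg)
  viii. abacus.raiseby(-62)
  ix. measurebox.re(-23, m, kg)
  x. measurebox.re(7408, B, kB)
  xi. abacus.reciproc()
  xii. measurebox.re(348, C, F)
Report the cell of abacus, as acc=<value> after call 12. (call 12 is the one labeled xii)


$ re v='-8432' u_from='h' u_to='s'
= -30355200
$ shrink x='32'
= -32
$ re v='3631' u_from='KiB' u_to='B'
= 3718144
$ seed x='-21'
= -21
$ re v='-7074' u_from='KiB' u_to='MB'
= -113184/15625
$ show
= -21
$ re v='-74' u_from='m' u_to='kg'
= ToolError: incompatible units
$ raiseby x='-62'
= -83
$ re v='-23' u_from='m' u_to='kg'
= ToolError: incompatible units
$ re v='7408' u_from='B' u_to='kB'
= 926/125
$ reciproc
= -1/83
$ re v='348' u_from='C' u_to='F'
= 3292/5

Answer: acc=-1/83


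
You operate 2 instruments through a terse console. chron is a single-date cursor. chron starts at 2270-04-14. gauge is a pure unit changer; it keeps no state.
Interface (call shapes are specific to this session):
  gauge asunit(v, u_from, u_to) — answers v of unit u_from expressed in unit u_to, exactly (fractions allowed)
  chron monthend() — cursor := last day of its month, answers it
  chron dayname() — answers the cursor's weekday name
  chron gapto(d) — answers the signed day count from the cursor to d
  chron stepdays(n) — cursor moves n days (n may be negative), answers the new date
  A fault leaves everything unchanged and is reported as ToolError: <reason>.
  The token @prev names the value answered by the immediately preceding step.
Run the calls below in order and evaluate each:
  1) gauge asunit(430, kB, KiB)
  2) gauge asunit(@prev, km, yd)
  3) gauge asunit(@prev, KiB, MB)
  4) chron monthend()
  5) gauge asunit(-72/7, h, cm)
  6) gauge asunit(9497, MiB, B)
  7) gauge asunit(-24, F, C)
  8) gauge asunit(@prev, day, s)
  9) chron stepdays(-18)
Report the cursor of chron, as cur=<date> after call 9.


Answer: cur=2270-04-12

Derivation:
~$ gauge asunit v=430 u_from=kB u_to=KiB
:: 26875/64
~$ gauge asunit v=@prev u_from=km u_to=yd
:: 2099609375/4572
~$ gauge asunit v=@prev u_from=KiB u_to=MB
:: 537500/1143
~$ chron monthend
:: 2270-04-30
~$ gauge asunit v=-72/7 u_from=h u_to=cm
:: ToolError: incompatible units
~$ gauge asunit v=9497 u_from=MiB u_to=B
:: 9958326272
~$ gauge asunit v=-24 u_from=F u_to=C
:: -280/9
~$ gauge asunit v=@prev u_from=day u_to=s
:: -2688000
~$ chron stepdays n=-18
:: 2270-04-12


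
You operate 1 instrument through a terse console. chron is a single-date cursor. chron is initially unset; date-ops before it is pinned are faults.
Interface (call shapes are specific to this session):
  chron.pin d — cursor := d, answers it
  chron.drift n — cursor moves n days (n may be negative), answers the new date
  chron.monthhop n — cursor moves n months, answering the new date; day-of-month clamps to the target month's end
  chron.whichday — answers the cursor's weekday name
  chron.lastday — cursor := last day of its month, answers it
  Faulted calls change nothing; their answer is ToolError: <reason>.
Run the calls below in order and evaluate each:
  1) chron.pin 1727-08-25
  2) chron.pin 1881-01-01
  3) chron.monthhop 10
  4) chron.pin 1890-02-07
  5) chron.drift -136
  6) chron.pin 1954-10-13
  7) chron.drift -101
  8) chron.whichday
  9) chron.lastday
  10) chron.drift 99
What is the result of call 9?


Calling chron.pin passing d→1727-08-25, and get 1727-08-25.
Now I run chron.pin passing d→1881-01-01: 1881-01-01.
I try chron.monthhop passing n→10, which returns 1881-11-01.
Calling chron.pin passing d→1890-02-07: 1890-02-07.
Now I run chron.drift passing n→-136, giving 1889-09-24.
Calling chron.pin passing d→1954-10-13: 1954-10-13.
I run chron.drift passing n→-101, and observe 1954-07-04.
I call chron.whichday(), → Sunday.
Invoking chron.lastday: 1954-07-31.
Then chron.drift passing n→99, which returns 1954-11-07.

Answer: 1954-07-31


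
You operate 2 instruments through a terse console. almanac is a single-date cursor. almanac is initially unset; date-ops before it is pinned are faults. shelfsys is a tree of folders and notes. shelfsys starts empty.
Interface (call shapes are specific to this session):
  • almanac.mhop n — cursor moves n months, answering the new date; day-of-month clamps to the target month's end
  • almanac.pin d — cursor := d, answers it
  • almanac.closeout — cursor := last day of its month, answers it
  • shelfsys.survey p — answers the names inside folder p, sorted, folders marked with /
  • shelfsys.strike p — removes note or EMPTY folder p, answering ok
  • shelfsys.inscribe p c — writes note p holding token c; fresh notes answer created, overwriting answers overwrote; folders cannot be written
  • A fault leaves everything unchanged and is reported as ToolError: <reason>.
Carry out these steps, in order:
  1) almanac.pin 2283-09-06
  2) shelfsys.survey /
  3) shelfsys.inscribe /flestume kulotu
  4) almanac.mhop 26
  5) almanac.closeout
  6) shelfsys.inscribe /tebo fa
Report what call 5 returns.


Answer: 2285-11-30

Derivation:
CALL almanac.pin[2283-09-06]
RET  2283-09-06
CALL shelfsys.survey[/]
RET  []
CALL shelfsys.inscribe[/flestume; kulotu]
RET  created
CALL almanac.mhop[26]
RET  2285-11-06
CALL almanac.closeout[]
RET  2285-11-30
CALL shelfsys.inscribe[/tebo; fa]
RET  created


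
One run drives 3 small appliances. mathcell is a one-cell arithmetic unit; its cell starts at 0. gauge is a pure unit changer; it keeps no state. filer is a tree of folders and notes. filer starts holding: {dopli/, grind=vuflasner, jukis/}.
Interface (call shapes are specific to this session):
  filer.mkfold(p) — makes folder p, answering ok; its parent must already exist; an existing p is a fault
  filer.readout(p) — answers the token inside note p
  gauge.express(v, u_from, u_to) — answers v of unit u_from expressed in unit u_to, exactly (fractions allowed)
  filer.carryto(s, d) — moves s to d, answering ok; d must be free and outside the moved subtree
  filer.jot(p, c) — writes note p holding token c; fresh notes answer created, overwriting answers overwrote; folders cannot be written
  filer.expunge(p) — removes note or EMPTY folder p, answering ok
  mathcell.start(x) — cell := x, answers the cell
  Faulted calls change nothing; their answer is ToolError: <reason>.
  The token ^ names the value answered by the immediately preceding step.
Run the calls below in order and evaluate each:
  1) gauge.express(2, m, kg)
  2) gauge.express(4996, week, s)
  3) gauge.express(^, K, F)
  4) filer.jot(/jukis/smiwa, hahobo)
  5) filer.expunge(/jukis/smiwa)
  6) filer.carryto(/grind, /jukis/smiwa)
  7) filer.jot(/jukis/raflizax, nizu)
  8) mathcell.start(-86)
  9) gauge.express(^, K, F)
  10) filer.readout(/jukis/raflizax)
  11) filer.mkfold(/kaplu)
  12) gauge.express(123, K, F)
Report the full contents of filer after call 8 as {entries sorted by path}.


Answer: {dopli/, jukis/, jukis/raflizax=nizu, jukis/smiwa=vuflasner}

Derivation:
CALL gauge.express[2; m; kg]
RET  ToolError: incompatible units
CALL gauge.express[4996; week; s]
RET  3021580800
CALL gauge.express[^; K; F]
RET  543884498033/100
CALL filer.jot[/jukis/smiwa; hahobo]
RET  created
CALL filer.expunge[/jukis/smiwa]
RET  ok
CALL filer.carryto[/grind; /jukis/smiwa]
RET  ok
CALL filer.jot[/jukis/raflizax; nizu]
RET  created
CALL mathcell.start[-86]
RET  -86
CALL gauge.express[^; K; F]
RET  -61447/100
CALL filer.readout[/jukis/raflizax]
RET  nizu
CALL filer.mkfold[/kaplu]
RET  ok
CALL gauge.express[123; K; F]
RET  -23827/100


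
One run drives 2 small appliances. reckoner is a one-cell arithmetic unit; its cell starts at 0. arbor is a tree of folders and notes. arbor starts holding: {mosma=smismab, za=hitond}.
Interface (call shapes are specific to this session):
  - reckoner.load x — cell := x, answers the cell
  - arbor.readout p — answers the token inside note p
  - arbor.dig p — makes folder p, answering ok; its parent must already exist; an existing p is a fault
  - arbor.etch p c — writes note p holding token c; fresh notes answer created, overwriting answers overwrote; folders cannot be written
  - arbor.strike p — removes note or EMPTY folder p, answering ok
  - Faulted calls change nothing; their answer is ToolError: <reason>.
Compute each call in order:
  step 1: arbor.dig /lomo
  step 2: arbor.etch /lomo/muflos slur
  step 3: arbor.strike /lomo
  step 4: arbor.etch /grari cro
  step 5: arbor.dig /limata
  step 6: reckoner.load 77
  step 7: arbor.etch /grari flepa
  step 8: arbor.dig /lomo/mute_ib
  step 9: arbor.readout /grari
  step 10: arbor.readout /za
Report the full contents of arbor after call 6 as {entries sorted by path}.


Answer: {grari=cro, limata/, lomo/, lomo/muflos=slur, mosma=smismab, za=hitond}

Derivation:
;; arbor.dig(p='/lomo') : ok
;; arbor.etch(p='/lomo/muflos', c='slur') : created
;; arbor.strike(p='/lomo') : ToolError: not empty
;; arbor.etch(p='/grari', c='cro') : created
;; arbor.dig(p='/limata') : ok
;; reckoner.load(x='77') : 77
;; arbor.etch(p='/grari', c='flepa') : overwrote
;; arbor.dig(p='/lomo/mute_ib') : ok
;; arbor.readout(p='/grari') : flepa
;; arbor.readout(p='/za') : hitond
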